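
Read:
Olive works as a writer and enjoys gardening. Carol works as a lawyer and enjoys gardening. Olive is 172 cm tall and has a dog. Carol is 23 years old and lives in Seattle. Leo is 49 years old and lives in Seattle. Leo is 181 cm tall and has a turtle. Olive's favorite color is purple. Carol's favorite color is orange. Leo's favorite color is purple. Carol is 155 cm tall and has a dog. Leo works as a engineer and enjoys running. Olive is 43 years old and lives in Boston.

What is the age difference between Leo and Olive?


|49 - 43| = 6

6


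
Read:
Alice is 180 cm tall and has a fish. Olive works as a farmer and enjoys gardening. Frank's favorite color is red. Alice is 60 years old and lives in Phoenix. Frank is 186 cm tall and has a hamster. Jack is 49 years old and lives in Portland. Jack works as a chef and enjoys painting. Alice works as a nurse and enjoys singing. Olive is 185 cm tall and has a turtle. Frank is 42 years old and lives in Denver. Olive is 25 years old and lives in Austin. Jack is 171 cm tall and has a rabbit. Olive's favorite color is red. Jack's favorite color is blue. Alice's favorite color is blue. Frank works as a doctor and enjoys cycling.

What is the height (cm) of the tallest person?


Tallest: Frank at 186 cm

186


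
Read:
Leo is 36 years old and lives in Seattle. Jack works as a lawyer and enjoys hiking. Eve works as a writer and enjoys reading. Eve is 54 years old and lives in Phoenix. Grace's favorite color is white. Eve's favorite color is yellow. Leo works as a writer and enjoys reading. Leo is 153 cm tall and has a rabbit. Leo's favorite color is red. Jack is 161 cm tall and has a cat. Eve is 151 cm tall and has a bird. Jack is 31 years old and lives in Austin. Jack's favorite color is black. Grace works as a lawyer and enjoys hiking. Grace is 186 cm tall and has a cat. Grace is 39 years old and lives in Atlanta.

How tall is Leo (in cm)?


Leo is 153 cm tall

153


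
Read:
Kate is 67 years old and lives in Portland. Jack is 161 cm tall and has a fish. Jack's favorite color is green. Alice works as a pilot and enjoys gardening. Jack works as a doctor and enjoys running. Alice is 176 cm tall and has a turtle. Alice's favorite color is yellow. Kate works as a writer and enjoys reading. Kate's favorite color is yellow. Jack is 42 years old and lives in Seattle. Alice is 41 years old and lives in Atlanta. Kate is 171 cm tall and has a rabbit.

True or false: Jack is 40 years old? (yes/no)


Jack is actually 42. no

no


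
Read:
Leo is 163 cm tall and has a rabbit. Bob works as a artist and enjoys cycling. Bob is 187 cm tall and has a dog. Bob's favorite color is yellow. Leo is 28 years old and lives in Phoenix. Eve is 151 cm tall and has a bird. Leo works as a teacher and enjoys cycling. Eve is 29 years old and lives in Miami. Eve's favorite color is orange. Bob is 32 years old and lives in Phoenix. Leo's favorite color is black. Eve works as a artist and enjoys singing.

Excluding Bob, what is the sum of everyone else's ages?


Sum (excluding Bob): 57

57


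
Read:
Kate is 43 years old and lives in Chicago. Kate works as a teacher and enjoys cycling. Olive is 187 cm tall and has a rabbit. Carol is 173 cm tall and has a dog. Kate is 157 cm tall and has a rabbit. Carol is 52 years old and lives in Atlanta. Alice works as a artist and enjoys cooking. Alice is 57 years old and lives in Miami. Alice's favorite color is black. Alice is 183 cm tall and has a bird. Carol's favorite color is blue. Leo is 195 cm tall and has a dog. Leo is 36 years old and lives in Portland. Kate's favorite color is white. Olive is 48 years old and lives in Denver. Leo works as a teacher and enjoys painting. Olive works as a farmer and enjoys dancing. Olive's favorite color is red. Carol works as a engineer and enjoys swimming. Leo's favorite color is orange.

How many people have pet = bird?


Count: 1

1


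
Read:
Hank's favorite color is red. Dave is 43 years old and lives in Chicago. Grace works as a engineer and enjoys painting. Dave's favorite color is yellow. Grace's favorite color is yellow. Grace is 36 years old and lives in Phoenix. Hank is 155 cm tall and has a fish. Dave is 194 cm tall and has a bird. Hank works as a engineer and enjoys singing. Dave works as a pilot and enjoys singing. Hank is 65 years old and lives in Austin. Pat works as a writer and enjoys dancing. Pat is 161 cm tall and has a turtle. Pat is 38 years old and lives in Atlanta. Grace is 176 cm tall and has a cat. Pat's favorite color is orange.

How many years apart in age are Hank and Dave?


65 vs 43, diff = 22

22


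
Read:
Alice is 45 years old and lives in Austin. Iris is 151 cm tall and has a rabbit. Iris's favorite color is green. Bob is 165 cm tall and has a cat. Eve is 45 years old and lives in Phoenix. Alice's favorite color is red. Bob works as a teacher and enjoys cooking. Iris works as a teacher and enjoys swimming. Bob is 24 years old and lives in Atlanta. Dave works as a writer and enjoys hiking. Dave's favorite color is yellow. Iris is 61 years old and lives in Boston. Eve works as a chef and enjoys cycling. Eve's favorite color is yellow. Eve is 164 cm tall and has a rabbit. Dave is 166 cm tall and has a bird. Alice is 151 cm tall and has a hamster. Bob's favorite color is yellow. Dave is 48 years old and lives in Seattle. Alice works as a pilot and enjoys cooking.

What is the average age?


Sum=223, n=5, avg=44.6

44.6


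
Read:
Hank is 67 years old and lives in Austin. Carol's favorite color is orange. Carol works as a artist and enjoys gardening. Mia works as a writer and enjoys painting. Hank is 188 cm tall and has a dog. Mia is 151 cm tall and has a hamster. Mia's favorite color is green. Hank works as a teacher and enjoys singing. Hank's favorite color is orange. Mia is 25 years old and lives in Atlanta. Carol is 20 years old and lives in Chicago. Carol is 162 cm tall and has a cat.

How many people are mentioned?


People: Hank, Carol, Mia. Count = 3

3


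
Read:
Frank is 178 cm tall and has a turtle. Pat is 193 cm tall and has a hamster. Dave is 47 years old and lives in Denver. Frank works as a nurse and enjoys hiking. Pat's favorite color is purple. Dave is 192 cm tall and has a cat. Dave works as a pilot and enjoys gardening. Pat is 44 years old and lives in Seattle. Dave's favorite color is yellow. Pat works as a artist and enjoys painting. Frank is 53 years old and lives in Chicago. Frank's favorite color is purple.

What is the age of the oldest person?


Oldest: Frank at 53

53


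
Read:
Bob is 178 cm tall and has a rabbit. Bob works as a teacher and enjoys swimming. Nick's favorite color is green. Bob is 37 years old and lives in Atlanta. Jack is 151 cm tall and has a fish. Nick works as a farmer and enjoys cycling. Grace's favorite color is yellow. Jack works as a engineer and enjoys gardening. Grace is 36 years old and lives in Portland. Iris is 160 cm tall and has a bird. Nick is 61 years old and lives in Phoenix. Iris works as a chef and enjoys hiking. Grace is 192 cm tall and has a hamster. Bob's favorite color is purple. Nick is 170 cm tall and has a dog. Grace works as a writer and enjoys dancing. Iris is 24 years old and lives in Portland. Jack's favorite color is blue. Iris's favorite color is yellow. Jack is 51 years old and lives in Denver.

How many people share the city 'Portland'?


Count: 2

2


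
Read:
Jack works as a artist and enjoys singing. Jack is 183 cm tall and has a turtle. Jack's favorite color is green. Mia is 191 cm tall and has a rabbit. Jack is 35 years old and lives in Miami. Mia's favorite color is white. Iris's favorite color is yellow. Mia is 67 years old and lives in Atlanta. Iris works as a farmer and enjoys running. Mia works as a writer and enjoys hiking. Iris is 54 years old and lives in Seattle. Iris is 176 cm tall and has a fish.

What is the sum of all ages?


67+54+35 = 156

156


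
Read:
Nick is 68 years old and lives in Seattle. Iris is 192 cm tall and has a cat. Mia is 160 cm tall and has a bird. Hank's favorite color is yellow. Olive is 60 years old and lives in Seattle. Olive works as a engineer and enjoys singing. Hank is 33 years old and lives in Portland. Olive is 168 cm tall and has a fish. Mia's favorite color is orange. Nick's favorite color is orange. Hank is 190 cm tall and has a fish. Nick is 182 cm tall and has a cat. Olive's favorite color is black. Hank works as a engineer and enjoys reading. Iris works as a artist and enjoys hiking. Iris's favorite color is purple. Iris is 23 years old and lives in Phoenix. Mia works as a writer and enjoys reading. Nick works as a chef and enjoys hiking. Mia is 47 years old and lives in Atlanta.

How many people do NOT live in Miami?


Not in Miami: 5

5


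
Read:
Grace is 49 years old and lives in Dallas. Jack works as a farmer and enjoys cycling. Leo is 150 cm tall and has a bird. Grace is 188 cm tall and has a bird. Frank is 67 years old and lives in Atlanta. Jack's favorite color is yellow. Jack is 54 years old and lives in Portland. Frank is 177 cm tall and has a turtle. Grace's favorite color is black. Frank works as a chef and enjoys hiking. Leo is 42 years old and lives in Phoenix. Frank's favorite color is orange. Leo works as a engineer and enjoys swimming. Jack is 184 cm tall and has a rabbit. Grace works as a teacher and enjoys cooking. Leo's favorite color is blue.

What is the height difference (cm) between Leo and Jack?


|150 - 184| = 34

34


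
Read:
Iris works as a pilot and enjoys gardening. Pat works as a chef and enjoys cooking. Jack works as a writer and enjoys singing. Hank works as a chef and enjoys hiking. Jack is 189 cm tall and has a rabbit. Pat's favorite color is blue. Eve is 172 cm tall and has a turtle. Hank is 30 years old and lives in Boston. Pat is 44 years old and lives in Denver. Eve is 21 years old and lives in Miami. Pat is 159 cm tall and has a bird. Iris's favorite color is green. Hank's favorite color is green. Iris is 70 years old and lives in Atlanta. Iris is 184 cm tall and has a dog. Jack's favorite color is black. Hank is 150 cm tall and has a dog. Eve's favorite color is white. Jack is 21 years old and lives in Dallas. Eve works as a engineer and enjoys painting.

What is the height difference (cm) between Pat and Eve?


|159 - 172| = 13

13


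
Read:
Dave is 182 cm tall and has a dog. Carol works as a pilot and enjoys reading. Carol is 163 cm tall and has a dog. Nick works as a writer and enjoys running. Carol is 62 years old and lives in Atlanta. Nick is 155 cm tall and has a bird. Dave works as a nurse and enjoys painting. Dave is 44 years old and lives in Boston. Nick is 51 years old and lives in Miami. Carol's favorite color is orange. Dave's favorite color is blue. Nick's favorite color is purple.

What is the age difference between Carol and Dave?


|62 - 44| = 18

18


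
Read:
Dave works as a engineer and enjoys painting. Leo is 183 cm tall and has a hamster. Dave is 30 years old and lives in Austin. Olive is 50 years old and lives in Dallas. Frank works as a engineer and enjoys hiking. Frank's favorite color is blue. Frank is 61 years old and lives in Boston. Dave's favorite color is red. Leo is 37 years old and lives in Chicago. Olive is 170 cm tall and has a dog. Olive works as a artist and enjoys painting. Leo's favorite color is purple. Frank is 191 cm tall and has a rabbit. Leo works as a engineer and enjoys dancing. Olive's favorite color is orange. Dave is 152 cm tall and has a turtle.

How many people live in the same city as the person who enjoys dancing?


Person with hobby dancing is Leo, city Chicago. Count = 1

1


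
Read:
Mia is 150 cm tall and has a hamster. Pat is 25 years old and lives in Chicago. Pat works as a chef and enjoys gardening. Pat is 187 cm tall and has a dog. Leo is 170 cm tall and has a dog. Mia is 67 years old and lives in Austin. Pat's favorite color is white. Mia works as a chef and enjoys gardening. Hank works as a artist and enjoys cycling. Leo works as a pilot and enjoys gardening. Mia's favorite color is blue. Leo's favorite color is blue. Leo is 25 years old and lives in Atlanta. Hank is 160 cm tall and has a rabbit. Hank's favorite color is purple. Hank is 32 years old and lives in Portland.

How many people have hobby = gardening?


Count: 3

3


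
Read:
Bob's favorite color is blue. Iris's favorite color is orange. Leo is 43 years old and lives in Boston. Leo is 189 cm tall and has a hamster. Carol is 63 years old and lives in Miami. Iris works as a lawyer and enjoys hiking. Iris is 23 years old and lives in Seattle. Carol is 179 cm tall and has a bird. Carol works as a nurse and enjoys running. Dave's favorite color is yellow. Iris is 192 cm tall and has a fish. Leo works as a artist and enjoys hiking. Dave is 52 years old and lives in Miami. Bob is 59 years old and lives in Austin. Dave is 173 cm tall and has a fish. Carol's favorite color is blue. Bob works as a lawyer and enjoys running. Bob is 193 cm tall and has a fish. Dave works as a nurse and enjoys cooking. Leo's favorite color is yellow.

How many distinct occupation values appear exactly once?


Unique occupation values: 1

1


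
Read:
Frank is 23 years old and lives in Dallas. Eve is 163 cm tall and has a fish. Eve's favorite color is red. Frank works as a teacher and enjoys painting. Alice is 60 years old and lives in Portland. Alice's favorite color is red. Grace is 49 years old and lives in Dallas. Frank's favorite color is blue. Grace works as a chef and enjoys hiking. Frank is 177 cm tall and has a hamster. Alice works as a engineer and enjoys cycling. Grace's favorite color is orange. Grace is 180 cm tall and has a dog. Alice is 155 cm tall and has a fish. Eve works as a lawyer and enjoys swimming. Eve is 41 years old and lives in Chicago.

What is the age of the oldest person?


Oldest: Alice at 60

60


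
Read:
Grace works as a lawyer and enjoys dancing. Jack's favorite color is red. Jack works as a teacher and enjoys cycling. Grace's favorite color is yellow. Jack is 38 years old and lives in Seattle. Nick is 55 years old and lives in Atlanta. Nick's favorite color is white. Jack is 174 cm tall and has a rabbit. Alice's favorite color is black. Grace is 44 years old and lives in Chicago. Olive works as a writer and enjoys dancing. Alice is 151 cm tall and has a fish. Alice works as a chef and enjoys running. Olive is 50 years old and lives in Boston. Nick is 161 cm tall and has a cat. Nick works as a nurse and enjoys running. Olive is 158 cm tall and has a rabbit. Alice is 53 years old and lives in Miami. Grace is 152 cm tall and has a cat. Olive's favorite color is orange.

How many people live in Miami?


Count in Miami: 1

1


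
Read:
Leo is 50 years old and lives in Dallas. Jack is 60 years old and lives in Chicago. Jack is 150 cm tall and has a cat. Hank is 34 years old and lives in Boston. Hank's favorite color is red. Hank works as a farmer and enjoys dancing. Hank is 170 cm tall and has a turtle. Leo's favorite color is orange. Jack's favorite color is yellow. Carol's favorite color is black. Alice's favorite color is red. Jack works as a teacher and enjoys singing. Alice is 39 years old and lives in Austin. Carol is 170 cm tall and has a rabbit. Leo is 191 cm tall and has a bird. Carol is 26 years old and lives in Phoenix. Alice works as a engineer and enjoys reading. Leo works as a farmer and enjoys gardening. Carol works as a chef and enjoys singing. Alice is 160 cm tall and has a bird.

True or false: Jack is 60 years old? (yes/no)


Jack is actually 60. yes

yes


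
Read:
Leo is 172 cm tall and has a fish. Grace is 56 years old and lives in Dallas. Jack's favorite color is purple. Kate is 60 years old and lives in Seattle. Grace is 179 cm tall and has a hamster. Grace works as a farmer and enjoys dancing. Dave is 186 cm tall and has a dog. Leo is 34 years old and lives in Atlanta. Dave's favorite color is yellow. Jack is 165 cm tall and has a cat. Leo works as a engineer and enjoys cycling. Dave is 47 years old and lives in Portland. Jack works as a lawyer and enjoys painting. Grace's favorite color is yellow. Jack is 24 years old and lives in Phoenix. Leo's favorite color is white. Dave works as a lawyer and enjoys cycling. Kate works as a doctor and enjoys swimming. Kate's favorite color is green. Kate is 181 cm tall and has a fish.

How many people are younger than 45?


Filter: 2

2


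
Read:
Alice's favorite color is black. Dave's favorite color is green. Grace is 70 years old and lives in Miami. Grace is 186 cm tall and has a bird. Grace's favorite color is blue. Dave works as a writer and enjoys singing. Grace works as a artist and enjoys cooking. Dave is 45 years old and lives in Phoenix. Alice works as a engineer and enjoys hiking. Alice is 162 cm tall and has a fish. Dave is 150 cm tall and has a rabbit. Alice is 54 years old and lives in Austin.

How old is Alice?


Alice is 54 years old

54


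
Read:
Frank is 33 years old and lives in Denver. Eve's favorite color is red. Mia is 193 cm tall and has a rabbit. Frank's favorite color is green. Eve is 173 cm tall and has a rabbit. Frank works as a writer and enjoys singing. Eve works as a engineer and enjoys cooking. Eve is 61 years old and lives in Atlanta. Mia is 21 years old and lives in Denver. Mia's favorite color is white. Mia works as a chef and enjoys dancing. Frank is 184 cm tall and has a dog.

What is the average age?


Sum=115, n=3, avg=38.33

38.33


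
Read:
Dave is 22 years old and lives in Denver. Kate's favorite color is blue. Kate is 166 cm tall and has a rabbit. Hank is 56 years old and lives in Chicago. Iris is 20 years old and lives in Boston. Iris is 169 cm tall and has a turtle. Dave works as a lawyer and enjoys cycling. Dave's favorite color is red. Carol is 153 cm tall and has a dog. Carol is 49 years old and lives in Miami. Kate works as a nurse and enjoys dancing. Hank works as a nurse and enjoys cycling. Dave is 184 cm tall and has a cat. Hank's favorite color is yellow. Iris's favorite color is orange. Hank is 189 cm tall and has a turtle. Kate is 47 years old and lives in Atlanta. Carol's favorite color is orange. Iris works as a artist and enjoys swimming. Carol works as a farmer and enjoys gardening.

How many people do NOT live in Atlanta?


Not in Atlanta: 4

4


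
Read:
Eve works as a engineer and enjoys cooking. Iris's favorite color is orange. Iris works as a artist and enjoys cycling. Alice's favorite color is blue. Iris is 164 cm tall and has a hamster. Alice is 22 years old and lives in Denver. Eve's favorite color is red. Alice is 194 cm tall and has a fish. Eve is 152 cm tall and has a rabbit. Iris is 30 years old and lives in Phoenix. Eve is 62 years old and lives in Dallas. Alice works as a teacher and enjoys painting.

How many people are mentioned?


People: Iris, Eve, Alice. Count = 3

3


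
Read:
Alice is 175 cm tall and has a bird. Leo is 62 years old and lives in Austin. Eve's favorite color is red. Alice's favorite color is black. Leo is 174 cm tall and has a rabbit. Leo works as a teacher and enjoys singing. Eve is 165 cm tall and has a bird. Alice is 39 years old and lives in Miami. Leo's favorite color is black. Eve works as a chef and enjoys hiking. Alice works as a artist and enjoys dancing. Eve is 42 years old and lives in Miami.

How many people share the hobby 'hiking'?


Count: 1

1


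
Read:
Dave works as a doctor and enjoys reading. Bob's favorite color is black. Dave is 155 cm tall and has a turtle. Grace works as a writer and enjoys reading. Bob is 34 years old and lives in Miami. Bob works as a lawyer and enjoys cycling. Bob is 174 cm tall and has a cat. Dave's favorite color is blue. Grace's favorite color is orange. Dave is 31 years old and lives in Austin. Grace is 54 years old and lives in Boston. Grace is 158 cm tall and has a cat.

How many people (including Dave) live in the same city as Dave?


Dave lives in Austin. Count = 1

1


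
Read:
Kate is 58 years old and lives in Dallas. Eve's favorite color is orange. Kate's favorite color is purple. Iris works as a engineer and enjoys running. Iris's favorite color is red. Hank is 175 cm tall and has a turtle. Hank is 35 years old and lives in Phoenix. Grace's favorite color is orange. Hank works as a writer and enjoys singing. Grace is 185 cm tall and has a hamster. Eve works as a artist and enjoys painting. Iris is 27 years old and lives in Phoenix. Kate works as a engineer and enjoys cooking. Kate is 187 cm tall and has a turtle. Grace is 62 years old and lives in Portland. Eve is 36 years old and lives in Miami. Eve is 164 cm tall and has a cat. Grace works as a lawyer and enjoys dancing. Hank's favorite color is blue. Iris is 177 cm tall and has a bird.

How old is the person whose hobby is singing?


Person with hobby=singing is Hank, age 35

35


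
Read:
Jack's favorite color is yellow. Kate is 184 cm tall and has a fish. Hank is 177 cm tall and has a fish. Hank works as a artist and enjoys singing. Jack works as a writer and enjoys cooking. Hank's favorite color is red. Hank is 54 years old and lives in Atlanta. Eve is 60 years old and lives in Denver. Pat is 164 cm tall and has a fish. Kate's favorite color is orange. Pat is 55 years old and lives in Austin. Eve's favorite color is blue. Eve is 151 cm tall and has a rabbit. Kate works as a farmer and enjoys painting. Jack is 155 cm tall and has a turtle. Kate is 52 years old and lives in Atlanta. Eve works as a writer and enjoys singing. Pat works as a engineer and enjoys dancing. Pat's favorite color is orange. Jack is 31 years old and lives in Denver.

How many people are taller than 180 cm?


Taller than 180: 1

1


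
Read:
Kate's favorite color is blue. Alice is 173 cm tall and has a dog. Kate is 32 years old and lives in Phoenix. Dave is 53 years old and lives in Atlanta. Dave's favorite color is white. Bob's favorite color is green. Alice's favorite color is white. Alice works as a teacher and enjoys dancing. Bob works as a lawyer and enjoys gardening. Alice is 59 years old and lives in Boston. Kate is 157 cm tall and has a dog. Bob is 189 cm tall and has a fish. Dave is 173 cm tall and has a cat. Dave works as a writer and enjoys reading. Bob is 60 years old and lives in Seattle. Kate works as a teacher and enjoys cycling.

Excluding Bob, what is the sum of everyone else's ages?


Sum (excluding Bob): 144

144


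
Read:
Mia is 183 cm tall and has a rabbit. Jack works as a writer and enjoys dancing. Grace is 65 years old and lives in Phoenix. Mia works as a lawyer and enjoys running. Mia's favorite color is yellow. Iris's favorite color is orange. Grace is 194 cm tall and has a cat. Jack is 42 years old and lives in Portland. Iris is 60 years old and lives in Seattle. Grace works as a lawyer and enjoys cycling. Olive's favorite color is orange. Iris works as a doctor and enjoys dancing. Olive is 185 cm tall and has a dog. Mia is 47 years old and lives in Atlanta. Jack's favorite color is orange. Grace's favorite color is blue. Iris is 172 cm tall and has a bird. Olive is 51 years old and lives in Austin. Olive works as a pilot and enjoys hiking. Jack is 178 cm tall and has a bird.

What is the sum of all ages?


42+51+65+60+47 = 265

265


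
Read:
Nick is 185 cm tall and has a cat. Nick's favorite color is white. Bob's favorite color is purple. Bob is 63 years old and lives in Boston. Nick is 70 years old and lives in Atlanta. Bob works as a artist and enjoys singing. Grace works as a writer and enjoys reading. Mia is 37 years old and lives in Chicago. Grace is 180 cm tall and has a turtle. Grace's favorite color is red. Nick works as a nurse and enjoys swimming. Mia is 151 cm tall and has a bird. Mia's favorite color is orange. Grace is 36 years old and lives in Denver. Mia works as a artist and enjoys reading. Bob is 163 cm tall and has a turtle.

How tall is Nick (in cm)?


Nick is 185 cm tall

185


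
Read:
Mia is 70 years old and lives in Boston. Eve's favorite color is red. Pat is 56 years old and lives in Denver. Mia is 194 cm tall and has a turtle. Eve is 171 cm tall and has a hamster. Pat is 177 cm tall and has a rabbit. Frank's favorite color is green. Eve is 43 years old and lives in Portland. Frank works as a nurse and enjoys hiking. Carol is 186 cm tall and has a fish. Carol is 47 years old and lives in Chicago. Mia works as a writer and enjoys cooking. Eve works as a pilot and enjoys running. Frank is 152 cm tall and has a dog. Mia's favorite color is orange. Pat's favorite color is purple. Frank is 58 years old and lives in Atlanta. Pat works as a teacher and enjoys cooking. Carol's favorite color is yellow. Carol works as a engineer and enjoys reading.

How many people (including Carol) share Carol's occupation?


Carol is a engineer. Count = 1

1


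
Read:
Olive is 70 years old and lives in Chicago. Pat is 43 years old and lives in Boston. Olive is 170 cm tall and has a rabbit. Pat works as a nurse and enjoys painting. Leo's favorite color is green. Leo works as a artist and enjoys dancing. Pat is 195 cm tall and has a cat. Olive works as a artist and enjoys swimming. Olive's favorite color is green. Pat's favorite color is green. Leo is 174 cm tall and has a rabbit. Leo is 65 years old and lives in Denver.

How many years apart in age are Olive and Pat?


70 vs 43, diff = 27

27


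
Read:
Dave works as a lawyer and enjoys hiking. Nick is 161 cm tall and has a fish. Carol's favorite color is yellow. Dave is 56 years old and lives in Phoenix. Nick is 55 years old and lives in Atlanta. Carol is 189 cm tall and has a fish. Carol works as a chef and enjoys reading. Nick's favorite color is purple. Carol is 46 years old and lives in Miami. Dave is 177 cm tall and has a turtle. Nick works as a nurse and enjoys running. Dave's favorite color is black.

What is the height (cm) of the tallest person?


Tallest: Carol at 189 cm

189


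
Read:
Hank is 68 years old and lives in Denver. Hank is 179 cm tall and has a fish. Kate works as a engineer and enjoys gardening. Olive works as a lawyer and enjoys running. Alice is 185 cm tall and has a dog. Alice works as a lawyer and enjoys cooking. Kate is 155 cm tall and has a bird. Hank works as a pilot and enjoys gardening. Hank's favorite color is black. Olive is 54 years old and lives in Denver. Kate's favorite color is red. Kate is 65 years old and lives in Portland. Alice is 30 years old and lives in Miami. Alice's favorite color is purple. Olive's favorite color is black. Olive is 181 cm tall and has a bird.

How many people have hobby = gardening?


Count: 2

2


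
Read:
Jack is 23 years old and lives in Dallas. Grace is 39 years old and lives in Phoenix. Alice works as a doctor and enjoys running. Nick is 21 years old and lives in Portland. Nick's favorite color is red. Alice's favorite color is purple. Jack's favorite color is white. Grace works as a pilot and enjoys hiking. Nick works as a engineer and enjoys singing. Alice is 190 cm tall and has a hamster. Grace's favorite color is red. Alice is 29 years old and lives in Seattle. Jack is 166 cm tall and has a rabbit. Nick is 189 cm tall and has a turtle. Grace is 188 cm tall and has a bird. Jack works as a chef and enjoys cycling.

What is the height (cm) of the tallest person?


Tallest: Alice at 190 cm

190


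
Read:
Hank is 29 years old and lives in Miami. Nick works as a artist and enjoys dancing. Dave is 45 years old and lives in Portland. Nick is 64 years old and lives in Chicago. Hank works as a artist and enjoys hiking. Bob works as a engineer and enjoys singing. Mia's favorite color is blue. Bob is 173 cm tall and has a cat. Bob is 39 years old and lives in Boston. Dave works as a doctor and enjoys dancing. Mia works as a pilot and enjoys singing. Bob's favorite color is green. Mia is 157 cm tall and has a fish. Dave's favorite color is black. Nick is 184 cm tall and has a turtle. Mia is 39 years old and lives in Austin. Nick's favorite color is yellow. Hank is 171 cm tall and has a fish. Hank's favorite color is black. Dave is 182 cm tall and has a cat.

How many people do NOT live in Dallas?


Not in Dallas: 5

5


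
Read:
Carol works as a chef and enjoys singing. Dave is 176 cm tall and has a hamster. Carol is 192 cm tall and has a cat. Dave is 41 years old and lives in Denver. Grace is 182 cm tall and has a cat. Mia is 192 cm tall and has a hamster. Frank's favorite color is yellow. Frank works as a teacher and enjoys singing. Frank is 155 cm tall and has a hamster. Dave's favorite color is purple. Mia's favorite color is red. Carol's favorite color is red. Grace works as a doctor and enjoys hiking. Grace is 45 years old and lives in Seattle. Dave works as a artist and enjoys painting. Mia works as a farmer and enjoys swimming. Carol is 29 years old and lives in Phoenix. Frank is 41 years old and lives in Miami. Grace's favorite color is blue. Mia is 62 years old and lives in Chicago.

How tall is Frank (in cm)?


Frank is 155 cm tall

155


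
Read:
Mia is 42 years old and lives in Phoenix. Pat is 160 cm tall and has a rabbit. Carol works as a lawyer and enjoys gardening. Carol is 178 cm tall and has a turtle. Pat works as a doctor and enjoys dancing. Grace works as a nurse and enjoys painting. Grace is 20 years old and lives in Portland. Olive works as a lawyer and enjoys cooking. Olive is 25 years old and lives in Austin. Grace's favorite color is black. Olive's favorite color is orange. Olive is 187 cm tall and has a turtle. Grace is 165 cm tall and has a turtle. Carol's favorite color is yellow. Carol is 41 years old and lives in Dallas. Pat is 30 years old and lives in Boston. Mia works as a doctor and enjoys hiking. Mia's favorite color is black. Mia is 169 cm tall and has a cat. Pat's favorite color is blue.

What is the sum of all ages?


42+41+30+25+20 = 158

158


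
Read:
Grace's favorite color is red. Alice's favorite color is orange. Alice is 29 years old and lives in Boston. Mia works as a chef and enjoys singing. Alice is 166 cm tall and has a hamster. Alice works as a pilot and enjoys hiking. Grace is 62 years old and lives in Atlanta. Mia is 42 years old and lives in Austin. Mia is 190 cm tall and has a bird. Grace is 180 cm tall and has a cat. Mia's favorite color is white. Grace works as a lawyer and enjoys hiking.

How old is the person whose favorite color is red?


Person with favorite color=red is Grace, age 62

62


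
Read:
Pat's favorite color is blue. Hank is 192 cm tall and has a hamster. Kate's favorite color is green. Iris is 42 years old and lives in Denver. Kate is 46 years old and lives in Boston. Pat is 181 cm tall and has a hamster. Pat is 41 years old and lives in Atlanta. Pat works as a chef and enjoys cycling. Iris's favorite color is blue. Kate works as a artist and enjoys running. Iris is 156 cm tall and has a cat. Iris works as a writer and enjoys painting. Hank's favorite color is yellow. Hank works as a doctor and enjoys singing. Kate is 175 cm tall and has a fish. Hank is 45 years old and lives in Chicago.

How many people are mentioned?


People: Kate, Hank, Iris, Pat. Count = 4

4


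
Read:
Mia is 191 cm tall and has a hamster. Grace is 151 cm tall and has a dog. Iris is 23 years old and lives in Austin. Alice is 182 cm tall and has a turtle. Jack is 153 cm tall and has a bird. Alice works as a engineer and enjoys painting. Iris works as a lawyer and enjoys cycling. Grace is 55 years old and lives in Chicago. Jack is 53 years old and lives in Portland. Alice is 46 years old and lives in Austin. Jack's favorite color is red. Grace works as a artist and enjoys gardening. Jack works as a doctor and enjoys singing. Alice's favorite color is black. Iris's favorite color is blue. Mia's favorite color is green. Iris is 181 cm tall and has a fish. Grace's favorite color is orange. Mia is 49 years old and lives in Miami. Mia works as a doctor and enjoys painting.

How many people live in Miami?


Count in Miami: 1

1


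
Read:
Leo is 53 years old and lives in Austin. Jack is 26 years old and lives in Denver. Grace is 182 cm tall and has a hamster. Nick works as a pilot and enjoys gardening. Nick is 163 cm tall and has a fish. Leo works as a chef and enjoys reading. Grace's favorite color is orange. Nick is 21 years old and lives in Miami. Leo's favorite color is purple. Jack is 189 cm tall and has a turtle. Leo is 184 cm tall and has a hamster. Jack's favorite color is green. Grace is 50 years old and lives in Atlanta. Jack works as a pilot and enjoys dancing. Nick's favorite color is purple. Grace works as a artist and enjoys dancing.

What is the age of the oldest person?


Oldest: Leo at 53

53


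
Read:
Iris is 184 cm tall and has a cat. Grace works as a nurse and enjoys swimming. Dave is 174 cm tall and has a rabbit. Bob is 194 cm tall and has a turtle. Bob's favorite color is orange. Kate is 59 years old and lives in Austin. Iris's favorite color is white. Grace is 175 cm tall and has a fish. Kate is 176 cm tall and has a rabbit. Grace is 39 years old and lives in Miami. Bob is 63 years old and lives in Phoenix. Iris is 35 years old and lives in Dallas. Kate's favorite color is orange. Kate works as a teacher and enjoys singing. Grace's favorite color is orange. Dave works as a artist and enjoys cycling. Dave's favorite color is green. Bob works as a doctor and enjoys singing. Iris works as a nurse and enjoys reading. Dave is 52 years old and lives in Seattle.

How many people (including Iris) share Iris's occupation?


Iris is a nurse. Count = 2

2


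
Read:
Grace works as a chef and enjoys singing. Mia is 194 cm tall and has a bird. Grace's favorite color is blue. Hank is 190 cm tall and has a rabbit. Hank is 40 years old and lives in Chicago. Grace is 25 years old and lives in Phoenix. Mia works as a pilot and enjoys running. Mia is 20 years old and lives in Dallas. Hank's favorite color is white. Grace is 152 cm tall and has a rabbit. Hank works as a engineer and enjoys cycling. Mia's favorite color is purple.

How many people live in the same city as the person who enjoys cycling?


Person with hobby cycling is Hank, city Chicago. Count = 1

1


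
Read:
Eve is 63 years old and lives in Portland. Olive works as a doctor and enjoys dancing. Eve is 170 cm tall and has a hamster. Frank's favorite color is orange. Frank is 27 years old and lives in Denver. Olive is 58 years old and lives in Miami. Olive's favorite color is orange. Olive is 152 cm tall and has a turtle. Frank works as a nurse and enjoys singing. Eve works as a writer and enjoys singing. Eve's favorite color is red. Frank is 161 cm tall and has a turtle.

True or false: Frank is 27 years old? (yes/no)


Frank is actually 27. yes

yes


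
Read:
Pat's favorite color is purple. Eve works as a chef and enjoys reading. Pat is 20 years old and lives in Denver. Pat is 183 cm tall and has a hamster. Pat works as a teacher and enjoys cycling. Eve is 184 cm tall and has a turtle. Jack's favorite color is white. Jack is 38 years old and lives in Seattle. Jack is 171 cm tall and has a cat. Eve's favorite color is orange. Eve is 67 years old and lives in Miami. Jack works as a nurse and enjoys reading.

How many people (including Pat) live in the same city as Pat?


Pat lives in Denver. Count = 1

1


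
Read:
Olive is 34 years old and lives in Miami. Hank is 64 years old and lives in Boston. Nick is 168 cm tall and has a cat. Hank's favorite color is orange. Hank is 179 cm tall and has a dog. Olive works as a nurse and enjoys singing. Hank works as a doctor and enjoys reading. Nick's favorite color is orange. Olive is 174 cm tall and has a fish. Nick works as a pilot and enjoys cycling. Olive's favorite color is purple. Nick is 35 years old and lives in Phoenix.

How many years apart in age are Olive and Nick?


34 vs 35, diff = 1

1


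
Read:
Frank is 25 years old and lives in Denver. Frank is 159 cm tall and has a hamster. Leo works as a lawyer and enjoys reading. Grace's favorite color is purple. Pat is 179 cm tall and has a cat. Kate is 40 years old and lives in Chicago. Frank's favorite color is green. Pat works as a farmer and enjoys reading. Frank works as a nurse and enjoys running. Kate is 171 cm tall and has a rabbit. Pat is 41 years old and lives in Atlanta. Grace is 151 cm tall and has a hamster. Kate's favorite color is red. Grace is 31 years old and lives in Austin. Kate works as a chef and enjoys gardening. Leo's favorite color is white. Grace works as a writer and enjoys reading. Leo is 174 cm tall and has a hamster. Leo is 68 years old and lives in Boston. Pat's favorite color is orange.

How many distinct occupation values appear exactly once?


Unique occupation values: 5

5


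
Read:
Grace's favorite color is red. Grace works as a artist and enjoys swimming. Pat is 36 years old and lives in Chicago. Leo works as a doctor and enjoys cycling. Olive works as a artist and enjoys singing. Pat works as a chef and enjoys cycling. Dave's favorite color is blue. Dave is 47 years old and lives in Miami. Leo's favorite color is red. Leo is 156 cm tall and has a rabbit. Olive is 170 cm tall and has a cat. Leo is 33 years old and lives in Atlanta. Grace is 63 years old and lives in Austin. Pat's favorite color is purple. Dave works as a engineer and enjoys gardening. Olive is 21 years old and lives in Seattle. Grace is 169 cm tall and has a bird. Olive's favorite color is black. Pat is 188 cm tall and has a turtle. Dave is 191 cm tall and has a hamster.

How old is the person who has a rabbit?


Person with rabbit is Leo, age 33

33


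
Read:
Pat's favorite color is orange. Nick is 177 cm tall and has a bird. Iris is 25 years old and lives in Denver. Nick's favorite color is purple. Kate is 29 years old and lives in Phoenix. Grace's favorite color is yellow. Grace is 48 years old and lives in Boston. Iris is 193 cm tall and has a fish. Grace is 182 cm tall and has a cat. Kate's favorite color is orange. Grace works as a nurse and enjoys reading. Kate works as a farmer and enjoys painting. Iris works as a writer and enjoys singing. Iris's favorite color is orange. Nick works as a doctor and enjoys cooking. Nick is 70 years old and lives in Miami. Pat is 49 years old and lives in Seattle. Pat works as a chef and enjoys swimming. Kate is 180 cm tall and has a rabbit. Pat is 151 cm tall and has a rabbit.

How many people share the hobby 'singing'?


Count: 1

1


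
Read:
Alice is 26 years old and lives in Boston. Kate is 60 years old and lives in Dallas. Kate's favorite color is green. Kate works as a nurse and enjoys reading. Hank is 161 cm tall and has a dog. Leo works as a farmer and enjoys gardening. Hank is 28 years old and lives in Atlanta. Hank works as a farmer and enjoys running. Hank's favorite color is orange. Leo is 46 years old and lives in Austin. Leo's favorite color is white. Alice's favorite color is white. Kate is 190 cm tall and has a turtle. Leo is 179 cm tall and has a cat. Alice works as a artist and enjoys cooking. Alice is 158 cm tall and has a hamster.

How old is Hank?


Hank is 28 years old

28


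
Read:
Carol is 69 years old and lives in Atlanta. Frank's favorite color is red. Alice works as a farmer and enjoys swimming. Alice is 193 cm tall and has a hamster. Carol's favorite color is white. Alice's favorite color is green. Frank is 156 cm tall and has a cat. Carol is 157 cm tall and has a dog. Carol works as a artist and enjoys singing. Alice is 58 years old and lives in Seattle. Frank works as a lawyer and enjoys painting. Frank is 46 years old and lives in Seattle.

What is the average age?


Sum=173, n=3, avg=57.67

57.67


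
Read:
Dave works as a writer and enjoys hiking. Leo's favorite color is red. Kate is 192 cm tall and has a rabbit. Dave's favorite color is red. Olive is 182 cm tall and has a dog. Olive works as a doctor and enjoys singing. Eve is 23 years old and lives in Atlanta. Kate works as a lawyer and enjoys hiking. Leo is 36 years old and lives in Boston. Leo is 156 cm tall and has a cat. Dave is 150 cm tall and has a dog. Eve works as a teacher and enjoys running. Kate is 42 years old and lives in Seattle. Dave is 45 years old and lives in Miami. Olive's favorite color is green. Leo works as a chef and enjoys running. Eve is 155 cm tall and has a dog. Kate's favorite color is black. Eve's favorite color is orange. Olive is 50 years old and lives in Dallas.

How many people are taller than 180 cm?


Taller than 180: 2

2
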